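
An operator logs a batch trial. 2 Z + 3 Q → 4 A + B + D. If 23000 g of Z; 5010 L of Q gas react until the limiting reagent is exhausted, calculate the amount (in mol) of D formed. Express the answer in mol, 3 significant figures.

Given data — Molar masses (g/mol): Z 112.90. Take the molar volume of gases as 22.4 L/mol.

74.6 mol

n(Z) = 23000 / 112.90 = 203.7 mol
n(Q) = 5010 / 22.4 = 223.7 mol
n/ν for Z = 203.7/2 = 101.9
n/ν for Q = 223.7/3 = 74.57
Smallest n/ν is Q → limiting reagent.
n(D) = (1/3) × 223.7 = 74.57 mol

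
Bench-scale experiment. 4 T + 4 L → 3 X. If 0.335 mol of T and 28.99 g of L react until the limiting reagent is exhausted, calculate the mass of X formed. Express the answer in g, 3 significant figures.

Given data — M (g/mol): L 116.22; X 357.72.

66.9 g

n(T) = 0.3350 mol
n(L) = 28.99 / 116.22 = 0.2494 mol
n/ν → T: 0.08375, L: 0.06235; L is limiting.
n(X) = (3/4) × 0.2494 = 0.1871 mol
mass = 0.1871 × 357.72 = 66.93 g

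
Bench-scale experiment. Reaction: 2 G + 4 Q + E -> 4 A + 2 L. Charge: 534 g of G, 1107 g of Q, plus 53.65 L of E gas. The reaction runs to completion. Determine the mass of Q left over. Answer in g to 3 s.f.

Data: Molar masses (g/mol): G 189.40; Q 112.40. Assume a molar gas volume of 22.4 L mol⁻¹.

473 g

n(G) = 534.0 / 189.40 = 2.819 mol
n(Q) = 1107 / 112.40 = 9.849 mol
n(E) = 53.65 / 22.4 = 2.395 mol
n/ν for G = 2.819/2 = 1.410
n/ν for Q = 9.849/4 = 2.462
n/ν for E = 2.395/1 = 2.395
Smallest n/ν is G → limiting reagent.
Q consumed = (4/2) × 2.819 = 5.638 mol
Q remaining = 9.849 − 5.638 = 4.211 mol
mass = 4.211 × 112.40 = 473.3 g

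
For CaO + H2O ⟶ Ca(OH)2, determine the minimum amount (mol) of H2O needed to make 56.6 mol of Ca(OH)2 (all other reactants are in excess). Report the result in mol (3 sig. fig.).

n(Ca(OH)2) = 56.60 mol
n(H2O) = (1/1) × 56.60 = 56.60 mol

56.6 mol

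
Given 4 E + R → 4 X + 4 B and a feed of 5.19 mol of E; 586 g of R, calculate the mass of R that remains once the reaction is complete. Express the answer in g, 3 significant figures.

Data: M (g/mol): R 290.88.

n(E) = 5.190 mol
n(R) = 586.0 / 290.88 = 2.015 mol
n/ν → E: 1.298, R: 2.015; E is limiting.
R consumed = (1/4) × 5.190 = 1.298 mol
R remaining = 2.015 − 1.298 = 0.7170 mol
mass = 0.7170 × 290.88 = 208.6 g

209 g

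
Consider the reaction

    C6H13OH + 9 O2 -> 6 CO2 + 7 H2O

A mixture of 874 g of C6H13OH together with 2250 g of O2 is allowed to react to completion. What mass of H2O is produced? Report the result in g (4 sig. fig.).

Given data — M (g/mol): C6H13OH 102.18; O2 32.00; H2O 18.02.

n(C6H13OH) = 874.0 / 102.18 = 8.554 mol
n(O2) = 2250 / 32.00 = 70.31 mol
n/ν for C6H13OH = 8.554/1 = 8.554
n/ν for O2 = 70.31/9 = 7.812
Smallest n/ν is O2 → limiting reagent.
n(H2O) = (7/9) × 70.31 = 54.69 mol
mass = 54.69 × 18.02 = 985.5 g

985.5 g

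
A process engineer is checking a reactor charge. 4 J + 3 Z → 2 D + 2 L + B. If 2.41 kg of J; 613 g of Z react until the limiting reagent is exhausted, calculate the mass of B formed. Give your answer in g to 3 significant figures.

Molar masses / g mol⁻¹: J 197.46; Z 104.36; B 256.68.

n(J) = 2.410×1000 / 197.46 = 12.21 mol
n(Z) = 613.0 / 104.36 = 5.874 mol
n/ν for J = 12.21/4 = 3.053
n/ν for Z = 5.874/3 = 1.958
Smallest n/ν is Z → limiting reagent.
n(B) = (1/3) × 5.874 = 1.958 mol
mass = 1.958 × 256.68 = 502.6 g

503 g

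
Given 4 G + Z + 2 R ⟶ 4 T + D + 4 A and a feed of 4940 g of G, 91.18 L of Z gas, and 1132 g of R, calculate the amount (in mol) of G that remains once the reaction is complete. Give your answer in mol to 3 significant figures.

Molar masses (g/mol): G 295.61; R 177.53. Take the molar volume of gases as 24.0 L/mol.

3.96 mol

n(G) = 4940 / 295.61 = 16.71 mol
n(Z) = 91.18 / 24.0 = 3.799 mol
n(R) = 1132 / 177.53 = 6.376 mol
n/ν → G: 4.178, Z: 3.799, R: 3.188; R is limiting.
G consumed = (4/2) × 6.376 = 12.75 mol
G remaining = 16.71 − 12.75 = 3.960 mol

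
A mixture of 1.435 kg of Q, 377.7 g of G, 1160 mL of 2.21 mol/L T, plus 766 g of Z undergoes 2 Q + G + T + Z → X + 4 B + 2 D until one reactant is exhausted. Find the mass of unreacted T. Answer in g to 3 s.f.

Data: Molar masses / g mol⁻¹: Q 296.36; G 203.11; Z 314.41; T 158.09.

111 g

n(Q) = 1.435×1000 / 296.36 = 4.842 mol
n(G) = 377.7 / 203.11 = 1.860 mol
n(T) = 2.21 × 1160/1000 = 2.564 mol
n(Z) = 766.0 / 314.41 = 2.436 mol
n/ν for Q = 4.842/2 = 2.421
n/ν for G = 1.860/1 = 1.860
n/ν for T = 2.564/1 = 2.564
n/ν for Z = 2.436/1 = 2.436
Smallest n/ν is G → limiting reagent.
T consumed = (1/1) × 1.860 = 1.860 mol
T remaining = 2.564 − 1.860 = 0.7040 mol
mass = 0.7040 × 158.09 = 111.3 g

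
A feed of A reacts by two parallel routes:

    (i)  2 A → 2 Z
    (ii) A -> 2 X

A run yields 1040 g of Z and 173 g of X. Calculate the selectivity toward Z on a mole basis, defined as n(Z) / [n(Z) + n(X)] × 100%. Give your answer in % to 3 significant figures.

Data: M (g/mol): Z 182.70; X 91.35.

n(Z) = 1040 / 182.70 = 5.692 mol
n(X) = 173 / 91.35 = 1.894 mol
selectivity = 5.692/(5.692+1.894) × 100 = 75.03 %

75.0 %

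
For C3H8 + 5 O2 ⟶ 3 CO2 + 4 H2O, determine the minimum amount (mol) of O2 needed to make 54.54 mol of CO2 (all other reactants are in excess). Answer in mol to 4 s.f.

n(CO2) = 54.54 mol
n(O2) = (5/3) × 54.54 = 90.90 mol

90.90 mol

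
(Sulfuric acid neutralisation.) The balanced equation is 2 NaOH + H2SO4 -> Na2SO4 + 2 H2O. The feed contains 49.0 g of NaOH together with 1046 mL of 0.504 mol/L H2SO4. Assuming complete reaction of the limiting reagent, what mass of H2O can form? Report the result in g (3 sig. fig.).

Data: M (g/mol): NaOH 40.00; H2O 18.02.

n(NaOH) = 49.00 / 40.00 = 1.225 mol
n(H2SO4) = 0.504 × 1046/1000 = 0.5272 mol
n/ν for NaOH = 1.225/2 = 0.6125
n/ν for H2SO4 = 0.5272/1 = 0.5272
Smallest n/ν is H2SO4 → limiting reagent.
n(H2O) = (2/1) × 0.5272 = 1.054 mol
mass = 1.054 × 18.02 = 18.99 g

19.0 g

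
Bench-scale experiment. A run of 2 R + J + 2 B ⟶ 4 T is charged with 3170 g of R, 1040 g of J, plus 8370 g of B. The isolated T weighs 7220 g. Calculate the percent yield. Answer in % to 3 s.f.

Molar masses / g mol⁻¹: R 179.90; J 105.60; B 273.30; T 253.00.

n(R) = 3170 / 179.90 = 17.62 mol
n(J) = 1040 / 105.60 = 9.848 mol
n(B) = 8370 / 273.30 = 30.63 mol
n/ν for R = 17.62/2 = 8.810
n/ν for J = 9.848/1 = 9.848
n/ν for B = 30.63/2 = 15.32
Smallest n/ν is R → limiting reagent.
theoretical n(T) = (4/2) × 17.62 = 35.24 mol → 8916 g
% yield = 7220 / 8916 × 100 = 80.98 %

81.0 %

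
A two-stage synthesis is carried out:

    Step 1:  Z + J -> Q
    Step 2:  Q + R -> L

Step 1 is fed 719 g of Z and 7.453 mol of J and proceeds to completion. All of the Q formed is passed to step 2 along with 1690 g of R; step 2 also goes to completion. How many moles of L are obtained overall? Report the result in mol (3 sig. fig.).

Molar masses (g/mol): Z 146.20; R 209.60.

4.92 mol

Step 1:
n(Z) = 719.0 / 146.20 = 4.918 mol
n(J) = 7.453 mol
n/ν → Z: 4.918, J: 7.453; Z is limiting.
n(Q) produced = (1/1) × 4.918 = 4.918 mol
Step 2:
n(Q) available = 4.918 mol
n(R) = 1690 / 209.60 = 8.063 mol
n/ν → Q: 4.918, R: 8.063; Q is limiting.
n(L) = (1/1) × 4.918 = 4.918 mol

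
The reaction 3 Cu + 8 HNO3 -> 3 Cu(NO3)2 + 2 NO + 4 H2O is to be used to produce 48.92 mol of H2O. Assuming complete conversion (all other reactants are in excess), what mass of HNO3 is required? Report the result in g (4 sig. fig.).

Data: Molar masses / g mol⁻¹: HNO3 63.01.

n(H2O) = 48.92 mol
n(HNO3) = (8/4) × 48.92 = 97.84 mol
mass = 97.84 × 63.01 = 6165 g

6165 g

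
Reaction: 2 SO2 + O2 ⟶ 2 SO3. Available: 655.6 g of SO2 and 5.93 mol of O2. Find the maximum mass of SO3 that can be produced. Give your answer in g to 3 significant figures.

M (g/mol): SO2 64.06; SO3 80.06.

819 g

n(SO2) = 655.6 / 64.06 = 10.23 mol
n(O2) = 5.930 mol
n/ν for SO2 = 10.23/2 = 5.115
n/ν for O2 = 5.930/1 = 5.930
Smallest n/ν is SO2 → limiting reagent.
n(SO3) = (2/2) × 10.23 = 10.23 mol
mass = 10.23 × 80.06 = 819.0 g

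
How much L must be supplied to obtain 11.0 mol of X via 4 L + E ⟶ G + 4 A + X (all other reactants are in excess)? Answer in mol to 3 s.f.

44.0 mol

n(X) = 11.00 mol
n(L) = (4/1) × 11.00 = 44.00 mol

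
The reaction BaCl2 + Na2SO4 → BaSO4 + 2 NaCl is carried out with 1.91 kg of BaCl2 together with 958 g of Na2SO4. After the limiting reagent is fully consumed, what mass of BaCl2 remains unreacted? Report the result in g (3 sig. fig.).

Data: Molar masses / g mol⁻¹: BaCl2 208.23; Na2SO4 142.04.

506 g

n(BaCl2) = 1.910×1000 / 208.23 = 9.173 mol
n(Na2SO4) = 958.0 / 142.04 = 6.745 mol
n/ν for BaCl2 = 9.173/1 = 9.173
n/ν for Na2SO4 = 6.745/1 = 6.745
Smallest n/ν is Na2SO4 → limiting reagent.
BaCl2 consumed = (1/1) × 6.745 = 6.745 mol
BaCl2 remaining = 9.173 − 6.745 = 2.428 mol
mass = 2.428 × 208.23 = 505.6 g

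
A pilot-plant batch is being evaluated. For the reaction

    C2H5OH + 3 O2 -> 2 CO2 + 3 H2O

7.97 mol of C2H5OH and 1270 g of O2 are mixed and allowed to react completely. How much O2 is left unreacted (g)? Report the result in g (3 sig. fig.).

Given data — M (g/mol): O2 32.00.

505 g

n(C2H5OH) = 7.970 mol
n(O2) = 1270 / 32.00 = 39.69 mol
n/ν for C2H5OH = 7.970/1 = 7.970
n/ν for O2 = 39.69/3 = 13.23
Smallest n/ν is C2H5OH → limiting reagent.
O2 consumed = (3/1) × 7.970 = 23.91 mol
O2 remaining = 39.69 − 23.91 = 15.78 mol
mass = 15.78 × 32.00 = 505.0 g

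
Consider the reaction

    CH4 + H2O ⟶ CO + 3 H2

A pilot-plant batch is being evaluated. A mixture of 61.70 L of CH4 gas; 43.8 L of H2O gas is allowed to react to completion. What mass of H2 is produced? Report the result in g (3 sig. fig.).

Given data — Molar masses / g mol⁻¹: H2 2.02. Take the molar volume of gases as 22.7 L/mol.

n(CH4) = 61.70 / 22.7 = 2.718 mol
n(H2O) = 43.80 / 22.7 = 1.930 mol
n/ν for CH4 = 2.718/1 = 2.718
n/ν for H2O = 1.930/1 = 1.930
Smallest n/ν is H2O → limiting reagent.
n(H2) = (3/1) × 1.930 = 5.790 mol
mass = 5.790 × 2.02 = 11.70 g

11.7 g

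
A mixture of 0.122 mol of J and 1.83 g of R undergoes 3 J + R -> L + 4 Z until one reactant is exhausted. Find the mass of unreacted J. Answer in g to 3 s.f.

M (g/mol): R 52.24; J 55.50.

0.938 g

n(J) = 0.1220 mol
n(R) = 1.830 / 52.24 = 0.03503 mol
n/ν → J: 0.04067, R: 0.03503; R is limiting.
J consumed = (3/1) × 0.03503 = 0.1051 mol
J remaining = 0.1220 − 0.1051 = 0.01690 mol
mass = 0.01690 × 55.50 = 0.9380 g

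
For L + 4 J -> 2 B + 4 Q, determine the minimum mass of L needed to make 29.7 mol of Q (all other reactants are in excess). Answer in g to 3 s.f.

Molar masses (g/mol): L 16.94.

n(Q) = 29.70 mol
n(L) = (1/4) × 29.70 = 7.425 mol
mass = 7.425 × 16.94 = 125.8 g

126 g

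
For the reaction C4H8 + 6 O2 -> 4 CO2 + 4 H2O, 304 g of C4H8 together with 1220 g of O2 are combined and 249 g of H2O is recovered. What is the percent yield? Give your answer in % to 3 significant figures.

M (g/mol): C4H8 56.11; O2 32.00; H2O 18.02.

63.8 %

n(C4H8) = 304.0 / 56.11 = 5.418 mol
n(O2) = 1220 / 32.00 = 38.13 mol
n/ν → C4H8: 5.418, O2: 6.355; C4H8 is limiting.
theoretical n(H2O) = (4/1) × 5.418 = 21.67 mol → 390.5 g
% yield = 249 / 390.5 × 100 = 63.76 %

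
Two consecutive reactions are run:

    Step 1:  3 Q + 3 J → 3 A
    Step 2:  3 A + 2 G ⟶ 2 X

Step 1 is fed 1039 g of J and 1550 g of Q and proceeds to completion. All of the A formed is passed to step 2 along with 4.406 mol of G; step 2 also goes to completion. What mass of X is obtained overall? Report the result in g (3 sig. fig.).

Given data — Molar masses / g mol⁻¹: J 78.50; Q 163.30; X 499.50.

2200 g

Step 1:
n(J) = 1039 / 78.50 = 13.24 mol
n(Q) = 1550 / 163.30 = 9.492 mol
n/ν for J = 13.24/3 = 4.413
n/ν for Q = 9.492/3 = 3.164
Smallest n/ν is Q → limiting reagent.
n(A) produced = (3/3) × 9.492 = 9.492 mol
Step 2:
n(A) available = 9.492 mol
n(G) = 4.406 mol
n/ν for A = 9.492/3 = 3.164
n/ν for G = 4.406/2 = 2.203
Smallest n/ν is G → limiting reagent.
n(X) = (2/2) × 4.406 = 4.406 mol
mass = 4.406 × 499.50 = 2201 g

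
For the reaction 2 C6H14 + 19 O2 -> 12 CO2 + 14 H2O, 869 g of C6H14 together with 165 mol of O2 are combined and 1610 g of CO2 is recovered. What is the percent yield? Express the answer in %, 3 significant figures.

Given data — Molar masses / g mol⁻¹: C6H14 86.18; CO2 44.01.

n(C6H14) = 869.0 / 86.18 = 10.08 mol
n(O2) = 165.0 mol
n/ν → C6H14: 5.040, O2: 8.684; C6H14 is limiting.
theoretical n(CO2) = (12/2) × 10.08 = 60.48 mol → 2662 g
% yield = 1610 / 2662 × 100 = 60.48 %

60.5 %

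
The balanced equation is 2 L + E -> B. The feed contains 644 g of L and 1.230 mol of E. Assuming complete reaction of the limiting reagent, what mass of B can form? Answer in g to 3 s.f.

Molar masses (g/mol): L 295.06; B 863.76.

943 g

n(L) = 644.0 / 295.06 = 2.183 mol
n(E) = 1.230 mol
n/ν for L = 2.183/2 = 1.092
n/ν for E = 1.230/1 = 1.230
Smallest n/ν is L → limiting reagent.
n(B) = (1/2) × 2.183 = 1.092 mol
mass = 1.092 × 863.76 = 943.2 g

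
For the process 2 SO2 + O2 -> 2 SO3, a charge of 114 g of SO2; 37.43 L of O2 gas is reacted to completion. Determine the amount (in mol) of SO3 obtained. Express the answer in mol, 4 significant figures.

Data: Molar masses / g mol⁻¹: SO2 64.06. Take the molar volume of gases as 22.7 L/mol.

1.780 mol

n(SO2) = 114.0 / 64.06 = 1.780 mol
n(O2) = 37.43 / 22.7 = 1.649 mol
n/ν for SO2 = 1.780/2 = 0.8900
n/ν for O2 = 1.649/1 = 1.649
Smallest n/ν is SO2 → limiting reagent.
n(SO3) = (2/2) × 1.780 = 1.780 mol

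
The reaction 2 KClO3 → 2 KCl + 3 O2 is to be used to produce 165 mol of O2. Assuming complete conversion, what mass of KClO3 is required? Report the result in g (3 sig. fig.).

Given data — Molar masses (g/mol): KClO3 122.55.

n(O2) = 165.0 mol
n(KClO3) = (2/3) × 165.0 = 110.0 mol
mass = 110.0 × 122.55 = 13480 g

13500 g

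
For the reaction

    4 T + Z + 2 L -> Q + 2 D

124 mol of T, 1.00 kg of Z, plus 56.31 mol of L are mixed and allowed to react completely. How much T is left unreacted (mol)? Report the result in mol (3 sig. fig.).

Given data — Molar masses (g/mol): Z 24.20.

11.4 mol

n(T) = 124.0 mol
n(Z) = 1.000×1000 / 24.20 = 41.32 mol
n(L) = 56.31 mol
n/ν for T = 124.0/4 = 31.00
n/ν for Z = 41.32/1 = 41.32
n/ν for L = 56.31/2 = 28.16
Smallest n/ν is L → limiting reagent.
T consumed = (4/2) × 56.31 = 112.6 mol
T remaining = 124.0 − 112.6 = 11.40 mol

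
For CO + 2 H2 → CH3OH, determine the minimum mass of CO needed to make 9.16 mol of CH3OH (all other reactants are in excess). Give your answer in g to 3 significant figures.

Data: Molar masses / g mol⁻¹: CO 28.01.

n(CH3OH) = 9.160 mol
n(CO) = (1/1) × 9.160 = 9.160 mol
mass = 9.160 × 28.01 = 256.6 g

257 g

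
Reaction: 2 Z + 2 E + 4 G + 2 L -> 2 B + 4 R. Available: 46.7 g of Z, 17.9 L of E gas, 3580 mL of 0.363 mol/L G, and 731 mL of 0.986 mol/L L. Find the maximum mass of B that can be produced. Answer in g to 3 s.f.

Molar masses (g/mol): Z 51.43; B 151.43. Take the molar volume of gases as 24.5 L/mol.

n(Z) = 46.70 / 51.43 = 0.9080 mol
n(E) = 17.90 / 24.5 = 0.7306 mol
n(G) = 0.363 × 3580/1000 = 1.300 mol
n(L) = 0.986 × 731.0/1000 = 0.7208 mol
n/ν → Z: 0.4540, E: 0.3653, G: 0.3250, L: 0.3604; G is limiting.
n(B) = (2/4) × 1.300 = 0.6500 mol
mass = 0.6500 × 151.43 = 98.43 g

98.4 g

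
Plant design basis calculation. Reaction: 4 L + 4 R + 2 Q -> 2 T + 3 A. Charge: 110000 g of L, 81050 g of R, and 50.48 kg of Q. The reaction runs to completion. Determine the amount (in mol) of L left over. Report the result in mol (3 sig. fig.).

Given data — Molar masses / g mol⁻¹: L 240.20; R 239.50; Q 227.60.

n(L) = 110000 / 240.20 = 458.0 mol
n(R) = 81050 / 239.50 = 338.4 mol
n(Q) = 50.48×1000 / 227.60 = 221.8 mol
n/ν for L = 458.0/4 = 114.5
n/ν for R = 338.4/4 = 84.60
n/ν for Q = 221.8/2 = 110.9
Smallest n/ν is R → limiting reagent.
L consumed = (4/4) × 338.4 = 338.4 mol
L remaining = 458.0 − 338.4 = 119.6 mol

120 mol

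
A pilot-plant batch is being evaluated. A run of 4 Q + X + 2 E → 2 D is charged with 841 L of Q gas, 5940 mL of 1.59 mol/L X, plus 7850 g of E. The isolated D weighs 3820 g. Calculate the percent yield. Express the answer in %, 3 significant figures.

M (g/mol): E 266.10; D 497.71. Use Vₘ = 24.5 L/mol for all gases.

44.7 %

n(Q) = 841.0 / 24.5 = 34.33 mol
n(X) = 1.59 × 5940/1000 = 9.445 mol
n(E) = 7850 / 266.10 = 29.50 mol
n/ν for Q = 34.33/4 = 8.583
n/ν for X = 9.445/1 = 9.445
n/ν for E = 29.50/2 = 14.75
Smallest n/ν is Q → limiting reagent.
theoretical n(D) = (2/4) × 34.33 = 17.17 mol → 8546 g
% yield = 3820 / 8546 × 100 = 44.70 %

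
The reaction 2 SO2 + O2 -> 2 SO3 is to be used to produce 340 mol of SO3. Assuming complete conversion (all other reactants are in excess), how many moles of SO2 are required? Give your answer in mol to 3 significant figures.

340 mol

n(SO3) = 340.0 mol
n(SO2) = (2/2) × 340.0 = 340.0 mol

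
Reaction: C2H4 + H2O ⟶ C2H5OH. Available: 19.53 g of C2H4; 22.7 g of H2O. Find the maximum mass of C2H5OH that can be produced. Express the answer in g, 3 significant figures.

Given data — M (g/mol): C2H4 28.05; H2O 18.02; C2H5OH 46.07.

n(C2H4) = 19.53 / 28.05 = 0.6963 mol
n(H2O) = 22.70 / 18.02 = 1.260 mol
n/ν for C2H4 = 0.6963/1 = 0.6963
n/ν for H2O = 1.260/1 = 1.260
Smallest n/ν is C2H4 → limiting reagent.
n(C2H5OH) = (1/1) × 0.6963 = 0.6963 mol
mass = 0.6963 × 46.07 = 32.08 g

32.1 g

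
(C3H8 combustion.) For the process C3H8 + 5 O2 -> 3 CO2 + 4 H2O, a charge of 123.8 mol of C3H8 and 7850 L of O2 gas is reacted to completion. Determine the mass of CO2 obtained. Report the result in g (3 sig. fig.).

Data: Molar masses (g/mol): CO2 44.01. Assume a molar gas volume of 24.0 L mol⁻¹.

n(C3H8) = 123.8 mol
n(O2) = 7850 / 24.0 = 327.1 mol
n/ν → C3H8: 123.8, O2: 65.42; O2 is limiting.
n(CO2) = (3/5) × 327.1 = 196.3 mol
mass = 196.3 × 44.01 = 8639 g

8640 g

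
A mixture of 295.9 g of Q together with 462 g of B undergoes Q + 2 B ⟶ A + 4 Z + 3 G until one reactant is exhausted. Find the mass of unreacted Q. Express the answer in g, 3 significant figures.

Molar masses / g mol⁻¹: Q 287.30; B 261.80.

42.4 g

n(Q) = 295.9 / 287.30 = 1.030 mol
n(B) = 462.0 / 261.80 = 1.765 mol
n/ν → Q: 1.030, B: 0.8825; B is limiting.
Q consumed = (1/2) × 1.765 = 0.8825 mol
Q remaining = 1.030 − 0.8825 = 0.1475 mol
mass = 0.1475 × 287.30 = 42.38 g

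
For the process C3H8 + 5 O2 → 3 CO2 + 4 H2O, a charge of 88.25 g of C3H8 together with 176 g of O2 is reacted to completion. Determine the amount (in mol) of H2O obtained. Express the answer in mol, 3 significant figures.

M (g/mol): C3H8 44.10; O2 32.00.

n(C3H8) = 88.25 / 44.10 = 2.001 mol
n(O2) = 176.0 / 32.00 = 5.500 mol
n/ν for C3H8 = 2.001/1 = 2.001
n/ν for O2 = 5.500/5 = 1.100
Smallest n/ν is O2 → limiting reagent.
n(H2O) = (4/5) × 5.500 = 4.400 mol

4.40 mol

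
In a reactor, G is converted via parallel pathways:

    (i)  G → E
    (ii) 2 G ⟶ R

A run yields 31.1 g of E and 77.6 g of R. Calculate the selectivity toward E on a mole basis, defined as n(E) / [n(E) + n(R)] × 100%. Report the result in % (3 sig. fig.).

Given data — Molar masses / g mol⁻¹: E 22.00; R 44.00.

44.5 %

n(E) = 31.1 / 22.00 = 1.414 mol
n(R) = 77.6 / 44.00 = 1.764 mol
selectivity = 1.414/(1.414+1.764) × 100 = 44.49 %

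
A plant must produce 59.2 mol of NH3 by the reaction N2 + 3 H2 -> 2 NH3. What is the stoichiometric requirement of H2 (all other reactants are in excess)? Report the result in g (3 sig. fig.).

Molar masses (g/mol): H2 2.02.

179 g

n(NH3) = 59.20 mol
n(H2) = (3/2) × 59.20 = 88.80 mol
mass = 88.80 × 2.02 = 179.4 g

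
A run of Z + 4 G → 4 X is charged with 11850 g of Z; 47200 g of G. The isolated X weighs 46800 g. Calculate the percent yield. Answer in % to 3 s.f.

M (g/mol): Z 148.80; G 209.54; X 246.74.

n(Z) = 11850 / 148.80 = 79.64 mol
n(G) = 47200 / 209.54 = 225.3 mol
n/ν for Z = 79.64/1 = 79.64
n/ν for G = 225.3/4 = 56.33
Smallest n/ν is G → limiting reagent.
theoretical n(X) = (4/4) × 225.3 = 225.3 mol → 55590 g
% yield = 46800 / 55590 × 100 = 84.19 %

84.2 %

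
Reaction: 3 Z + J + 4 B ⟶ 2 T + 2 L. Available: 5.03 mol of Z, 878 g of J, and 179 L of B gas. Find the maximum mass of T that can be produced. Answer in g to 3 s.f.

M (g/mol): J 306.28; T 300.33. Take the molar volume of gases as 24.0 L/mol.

1010 g

n(Z) = 5.030 mol
n(J) = 878.0 / 306.28 = 2.867 mol
n(B) = 179.0 / 24.0 = 7.458 mol
n/ν → Z: 1.677, J: 2.867, B: 1.865; Z is limiting.
n(T) = (2/3) × 5.030 = 3.353 mol
mass = 3.353 × 300.33 = 1007 g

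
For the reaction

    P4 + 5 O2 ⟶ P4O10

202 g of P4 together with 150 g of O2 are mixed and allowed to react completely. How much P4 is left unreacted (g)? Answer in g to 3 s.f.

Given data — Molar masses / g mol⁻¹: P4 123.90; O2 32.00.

85.8 g

n(P4) = 202.0 / 123.90 = 1.630 mol
n(O2) = 150.0 / 32.00 = 4.688 mol
n/ν → P4: 1.630, O2: 0.9376; O2 is limiting.
P4 consumed = (1/5) × 4.688 = 0.9376 mol
P4 remaining = 1.630 − 0.9376 = 0.6924 mol
mass = 0.6924 × 123.90 = 85.79 g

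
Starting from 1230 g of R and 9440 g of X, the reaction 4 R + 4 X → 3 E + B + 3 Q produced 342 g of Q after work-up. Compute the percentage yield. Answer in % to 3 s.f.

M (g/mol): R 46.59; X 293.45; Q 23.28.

74.2 %

n(R) = 1230 / 46.59 = 26.40 mol
n(X) = 9440 / 293.45 = 32.17 mol
n/ν for R = 26.40/4 = 6.600
n/ν for X = 32.17/4 = 8.043
Smallest n/ν is R → limiting reagent.
theoretical n(Q) = (3/4) × 26.40 = 19.80 mol → 460.9 g
% yield = 342 / 460.9 × 100 = 74.20 %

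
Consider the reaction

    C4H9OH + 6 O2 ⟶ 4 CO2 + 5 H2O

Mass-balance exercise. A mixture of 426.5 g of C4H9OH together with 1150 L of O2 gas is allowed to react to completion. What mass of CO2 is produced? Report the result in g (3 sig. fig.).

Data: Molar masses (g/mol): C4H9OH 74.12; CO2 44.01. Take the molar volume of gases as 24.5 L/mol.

1010 g

n(C4H9OH) = 426.5 / 74.12 = 5.754 mol
n(O2) = 1150 / 24.5 = 46.94 mol
n/ν → C4H9OH: 5.754, O2: 7.823; C4H9OH is limiting.
n(CO2) = (4/1) × 5.754 = 23.02 mol
mass = 23.02 × 44.01 = 1013 g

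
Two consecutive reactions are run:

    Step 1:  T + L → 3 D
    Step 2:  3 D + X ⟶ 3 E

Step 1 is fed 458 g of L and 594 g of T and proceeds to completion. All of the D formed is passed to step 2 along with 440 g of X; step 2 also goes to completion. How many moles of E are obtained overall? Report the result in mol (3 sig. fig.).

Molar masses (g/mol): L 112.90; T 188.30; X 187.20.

7.05 mol

Step 1:
n(L) = 458.0 / 112.90 = 4.057 mol
n(T) = 594.0 / 188.30 = 3.155 mol
n/ν for L = 4.057/1 = 4.057
n/ν for T = 3.155/1 = 3.155
Smallest n/ν is T → limiting reagent.
n(D) produced = (3/1) × 3.155 = 9.465 mol
Step 2:
n(D) available = 9.465 mol
n(X) = 440.0 / 187.20 = 2.350 mol
n/ν for D = 9.465/3 = 3.155
n/ν for X = 2.350/1 = 2.350
Smallest n/ν is X → limiting reagent.
n(E) = (3/1) × 2.350 = 7.050 mol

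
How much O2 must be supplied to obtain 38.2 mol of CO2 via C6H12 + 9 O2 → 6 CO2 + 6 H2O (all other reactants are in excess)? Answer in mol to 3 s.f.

57.3 mol

n(CO2) = 38.20 mol
n(O2) = (9/6) × 38.20 = 57.30 mol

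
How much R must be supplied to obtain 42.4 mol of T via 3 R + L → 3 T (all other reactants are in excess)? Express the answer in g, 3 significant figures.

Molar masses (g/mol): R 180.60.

7660 g

n(T) = 42.40 mol
n(R) = (3/3) × 42.40 = 42.40 mol
mass = 42.40 × 180.60 = 7657 g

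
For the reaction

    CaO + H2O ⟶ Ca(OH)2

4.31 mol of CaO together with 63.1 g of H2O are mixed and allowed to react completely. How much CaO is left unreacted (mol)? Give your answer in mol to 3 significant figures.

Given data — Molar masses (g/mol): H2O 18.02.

0.808 mol

n(CaO) = 4.310 mol
n(H2O) = 63.10 / 18.02 = 3.502 mol
n/ν for CaO = 4.310/1 = 4.310
n/ν for H2O = 3.502/1 = 3.502
Smallest n/ν is H2O → limiting reagent.
CaO consumed = (1/1) × 3.502 = 3.502 mol
CaO remaining = 4.310 − 3.502 = 0.8080 mol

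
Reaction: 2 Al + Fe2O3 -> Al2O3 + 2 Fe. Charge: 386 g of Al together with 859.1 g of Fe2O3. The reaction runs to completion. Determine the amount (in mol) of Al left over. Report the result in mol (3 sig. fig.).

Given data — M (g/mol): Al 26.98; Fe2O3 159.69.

3.55 mol

n(Al) = 386.0 / 26.98 = 14.31 mol
n(Fe2O3) = 859.1 / 159.69 = 5.380 mol
n/ν for Al = 14.31/2 = 7.155
n/ν for Fe2O3 = 5.380/1 = 5.380
Smallest n/ν is Fe2O3 → limiting reagent.
Al consumed = (2/1) × 5.380 = 10.76 mol
Al remaining = 14.31 − 10.76 = 3.550 mol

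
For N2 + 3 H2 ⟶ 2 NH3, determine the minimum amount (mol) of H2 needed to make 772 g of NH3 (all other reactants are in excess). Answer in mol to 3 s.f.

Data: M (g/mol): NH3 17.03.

68.0 mol

n(NH3) = 772 / 17.03 = 45.33 mol
n(H2) = (3/2) × 45.33 = 68.00 mol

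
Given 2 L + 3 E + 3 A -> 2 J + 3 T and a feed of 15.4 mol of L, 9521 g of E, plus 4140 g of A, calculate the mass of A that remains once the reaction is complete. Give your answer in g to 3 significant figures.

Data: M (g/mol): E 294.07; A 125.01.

1250 g

n(L) = 15.40 mol
n(E) = 9521 / 294.07 = 32.38 mol
n(A) = 4140 / 125.01 = 33.12 mol
n/ν for L = 15.40/2 = 7.700
n/ν for E = 32.38/3 = 10.79
n/ν for A = 33.12/3 = 11.04
Smallest n/ν is L → limiting reagent.
A consumed = (3/2) × 15.40 = 23.10 mol
A remaining = 33.12 − 23.10 = 10.02 mol
mass = 10.02 × 125.01 = 1253 g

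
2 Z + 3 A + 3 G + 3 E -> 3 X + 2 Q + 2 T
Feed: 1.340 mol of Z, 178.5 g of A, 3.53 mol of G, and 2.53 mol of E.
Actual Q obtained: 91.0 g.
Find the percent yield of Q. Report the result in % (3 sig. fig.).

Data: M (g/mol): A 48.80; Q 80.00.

84.9 %

n(Z) = 1.340 mol
n(A) = 178.5 / 48.80 = 3.658 mol
n(G) = 3.530 mol
n(E) = 2.530 mol
n/ν for Z = 1.340/2 = 0.6700
n/ν for A = 3.658/3 = 1.219
n/ν for G = 3.530/3 = 1.177
n/ν for E = 2.530/3 = 0.8433
Smallest n/ν is Z → limiting reagent.
theoretical n(Q) = (2/2) × 1.340 = 1.340 mol → 107.2 g
% yield = 91.0 / 107.2 × 100 = 84.89 %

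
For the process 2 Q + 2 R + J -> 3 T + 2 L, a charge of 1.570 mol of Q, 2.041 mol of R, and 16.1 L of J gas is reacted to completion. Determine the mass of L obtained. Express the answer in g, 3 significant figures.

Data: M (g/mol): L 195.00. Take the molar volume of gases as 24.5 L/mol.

256 g

n(Q) = 1.570 mol
n(R) = 2.041 mol
n(J) = 16.10 / 24.5 = 0.6571 mol
n/ν → Q: 0.7850, R: 1.021, J: 0.6571; J is limiting.
n(L) = (2/1) × 0.6571 = 1.314 mol
mass = 1.314 × 195.00 = 256.2 g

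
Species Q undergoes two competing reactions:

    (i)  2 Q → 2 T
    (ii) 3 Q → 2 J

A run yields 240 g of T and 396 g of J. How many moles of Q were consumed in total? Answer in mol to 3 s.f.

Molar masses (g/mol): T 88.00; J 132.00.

7.23 mol

n(T) = 240 / 88.00 = 2.727 mol
n(J) = 396 / 132.00 = 3.000 mol
n(Q) via (i) = (2/2)×2.727 = 2.727 mol
n(Q) via (ii) = (3/2)×3.000 = 4.500 mol
total n(Q) = 2.727 + 4.500 = 7.227 mol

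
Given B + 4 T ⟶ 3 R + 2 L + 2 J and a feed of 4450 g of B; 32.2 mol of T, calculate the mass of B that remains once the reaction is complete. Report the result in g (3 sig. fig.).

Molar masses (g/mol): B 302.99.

2010 g

n(B) = 4450 / 302.99 = 14.69 mol
n(T) = 32.20 mol
n/ν → B: 14.69, T: 8.050; T is limiting.
B consumed = (1/4) × 32.20 = 8.050 mol
B remaining = 14.69 − 8.050 = 6.640 mol
mass = 6.640 × 302.99 = 2012 g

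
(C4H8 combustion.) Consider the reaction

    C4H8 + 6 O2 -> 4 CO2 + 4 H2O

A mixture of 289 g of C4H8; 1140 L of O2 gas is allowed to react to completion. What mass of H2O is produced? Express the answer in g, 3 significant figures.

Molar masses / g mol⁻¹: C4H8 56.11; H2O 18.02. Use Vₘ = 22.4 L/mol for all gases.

371 g

n(C4H8) = 289.0 / 56.11 = 5.151 mol
n(O2) = 1140 / 22.4 = 50.89 mol
n/ν → C4H8: 5.151, O2: 8.482; C4H8 is limiting.
n(H2O) = (4/1) × 5.151 = 20.60 mol
mass = 20.60 × 18.02 = 371.2 g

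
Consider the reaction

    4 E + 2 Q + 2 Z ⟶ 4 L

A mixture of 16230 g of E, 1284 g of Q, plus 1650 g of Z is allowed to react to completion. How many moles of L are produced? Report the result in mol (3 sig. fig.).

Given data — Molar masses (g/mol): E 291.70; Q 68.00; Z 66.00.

n(E) = 16230 / 291.70 = 55.64 mol
n(Q) = 1284 / 68.00 = 18.88 mol
n(Z) = 1650 / 66.00 = 25.00 mol
n/ν → E: 13.91, Q: 9.440, Z: 12.50; Q is limiting.
n(L) = (4/2) × 18.88 = 37.76 mol

37.8 mol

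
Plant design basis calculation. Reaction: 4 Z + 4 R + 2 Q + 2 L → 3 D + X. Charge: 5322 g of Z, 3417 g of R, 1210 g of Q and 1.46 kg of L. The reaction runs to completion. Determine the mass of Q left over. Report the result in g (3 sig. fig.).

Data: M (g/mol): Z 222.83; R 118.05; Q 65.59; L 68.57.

n(Z) = 5322 / 222.83 = 23.88 mol
n(R) = 3417 / 118.05 = 28.95 mol
n(Q) = 1210 / 65.59 = 18.45 mol
n(L) = 1.460×1000 / 68.57 = 21.29 mol
n/ν for Z = 23.88/4 = 5.970
n/ν for R = 28.95/4 = 7.238
n/ν for Q = 18.45/2 = 9.225
n/ν for L = 21.29/2 = 10.65
Smallest n/ν is Z → limiting reagent.
Q consumed = (2/4) × 23.88 = 11.94 mol
Q remaining = 18.45 − 11.94 = 6.510 mol
mass = 6.510 × 65.59 = 427.0 g

427 g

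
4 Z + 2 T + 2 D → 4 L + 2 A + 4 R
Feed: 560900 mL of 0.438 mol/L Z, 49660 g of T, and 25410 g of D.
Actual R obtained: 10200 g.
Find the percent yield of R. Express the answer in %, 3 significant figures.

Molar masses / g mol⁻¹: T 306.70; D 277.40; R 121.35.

45.9 %

n(Z) = 0.438 × 560900/1000 = 245.7 mol
n(T) = 49660 / 306.70 = 161.9 mol
n(D) = 25410 / 277.40 = 91.60 mol
n/ν for Z = 245.7/4 = 61.43
n/ν for T = 161.9/2 = 80.95
n/ν for D = 91.60/2 = 45.80
Smallest n/ν is D → limiting reagent.
theoretical n(R) = (4/2) × 91.60 = 183.2 mol → 22230 g
% yield = 10200 / 22230 × 100 = 45.88 %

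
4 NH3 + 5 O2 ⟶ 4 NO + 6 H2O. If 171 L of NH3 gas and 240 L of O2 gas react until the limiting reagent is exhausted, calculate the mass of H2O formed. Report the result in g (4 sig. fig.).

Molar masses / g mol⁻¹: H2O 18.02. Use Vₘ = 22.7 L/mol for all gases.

n(NH3) = 171.0 / 22.7 = 7.533 mol
n(O2) = 240.0 / 22.7 = 10.57 mol
n/ν → NH3: 1.883, O2: 2.114; NH3 is limiting.
n(H2O) = (6/4) × 7.533 = 11.30 mol
mass = 11.30 × 18.02 = 203.6 g

203.6 g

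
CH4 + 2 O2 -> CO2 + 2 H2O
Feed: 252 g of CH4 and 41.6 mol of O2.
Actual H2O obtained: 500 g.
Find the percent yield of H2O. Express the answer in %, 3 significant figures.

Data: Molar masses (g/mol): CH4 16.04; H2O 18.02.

88.3 %

n(CH4) = 252.0 / 16.04 = 15.71 mol
n(O2) = 41.60 mol
n/ν for CH4 = 15.71/1 = 15.71
n/ν for O2 = 41.60/2 = 20.80
Smallest n/ν is CH4 → limiting reagent.
theoretical n(H2O) = (2/1) × 15.71 = 31.42 mol → 566.2 g
% yield = 500 / 566.2 × 100 = 88.31 %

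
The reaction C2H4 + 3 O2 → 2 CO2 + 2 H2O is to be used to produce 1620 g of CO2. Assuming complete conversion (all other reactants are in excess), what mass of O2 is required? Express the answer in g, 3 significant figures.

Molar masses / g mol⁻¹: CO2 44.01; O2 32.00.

1770 g

n(CO2) = 1620 / 44.01 = 36.81 mol
n(O2) = (3/2) × 36.81 = 55.22 mol
mass = 55.22 × 32.00 = 1767 g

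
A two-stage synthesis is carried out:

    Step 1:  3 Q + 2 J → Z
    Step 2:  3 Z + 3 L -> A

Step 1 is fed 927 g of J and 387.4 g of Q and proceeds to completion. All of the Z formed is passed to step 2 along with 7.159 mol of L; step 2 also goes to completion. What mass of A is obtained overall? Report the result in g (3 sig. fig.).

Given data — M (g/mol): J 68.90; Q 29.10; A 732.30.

1080 g

Step 1:
n(J) = 927.0 / 68.90 = 13.45 mol
n(Q) = 387.4 / 29.10 = 13.31 mol
n/ν → J: 6.725, Q: 4.437; Q is limiting.
n(Z) produced = (1/3) × 13.31 = 4.437 mol
Step 2:
n(Z) available = 4.437 mol
n(L) = 7.159 mol
n/ν → Z: 1.479, L: 2.386; Z is limiting.
n(A) = (1/3) × 4.437 = 1.479 mol
mass = 1.479 × 732.30 = 1083 g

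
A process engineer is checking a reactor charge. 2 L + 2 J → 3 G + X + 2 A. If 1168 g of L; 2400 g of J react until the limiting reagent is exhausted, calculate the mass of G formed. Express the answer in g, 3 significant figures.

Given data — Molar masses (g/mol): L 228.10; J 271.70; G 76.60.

588 g

n(L) = 1168 / 228.10 = 5.121 mol
n(J) = 2400 / 271.70 = 8.833 mol
n/ν for L = 5.121/2 = 2.561
n/ν for J = 8.833/2 = 4.417
Smallest n/ν is L → limiting reagent.
n(G) = (3/2) × 5.121 = 7.682 mol
mass = 7.682 × 76.60 = 588.4 g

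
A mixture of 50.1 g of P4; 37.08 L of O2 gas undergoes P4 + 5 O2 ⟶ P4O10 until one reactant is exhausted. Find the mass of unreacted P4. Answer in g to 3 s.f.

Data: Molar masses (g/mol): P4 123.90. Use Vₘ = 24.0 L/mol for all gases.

11.8 g

n(P4) = 50.10 / 123.90 = 0.4044 mol
n(O2) = 37.08 / 24.0 = 1.545 mol
n/ν → P4: 0.4044, O2: 0.3090; O2 is limiting.
P4 consumed = (1/5) × 1.545 = 0.3090 mol
P4 remaining = 0.4044 − 0.3090 = 0.09540 mol
mass = 0.09540 × 123.90 = 11.82 g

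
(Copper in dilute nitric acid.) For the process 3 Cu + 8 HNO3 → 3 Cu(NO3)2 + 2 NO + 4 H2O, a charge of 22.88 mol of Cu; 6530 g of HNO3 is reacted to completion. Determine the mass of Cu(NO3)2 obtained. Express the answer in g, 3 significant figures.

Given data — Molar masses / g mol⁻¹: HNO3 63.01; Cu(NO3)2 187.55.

n(Cu) = 22.88 mol
n(HNO3) = 6530 / 63.01 = 103.6 mol
n/ν for Cu = 22.88/3 = 7.627
n/ν for HNO3 = 103.6/8 = 12.95
Smallest n/ν is Cu → limiting reagent.
n(Cu(NO3)2) = (3/3) × 22.88 = 22.88 mol
mass = 22.88 × 187.55 = 4291 g

4290 g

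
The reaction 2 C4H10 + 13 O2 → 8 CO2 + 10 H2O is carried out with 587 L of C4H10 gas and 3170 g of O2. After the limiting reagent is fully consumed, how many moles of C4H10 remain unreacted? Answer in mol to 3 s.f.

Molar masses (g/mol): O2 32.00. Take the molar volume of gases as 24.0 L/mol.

9.22 mol

n(C4H10) = 587.0 / 24.0 = 24.46 mol
n(O2) = 3170 / 32.00 = 99.06 mol
n/ν for C4H10 = 24.46/2 = 12.23
n/ν for O2 = 99.06/13 = 7.620
Smallest n/ν is O2 → limiting reagent.
C4H10 consumed = (2/13) × 99.06 = 15.24 mol
C4H10 remaining = 24.46 − 15.24 = 9.220 mol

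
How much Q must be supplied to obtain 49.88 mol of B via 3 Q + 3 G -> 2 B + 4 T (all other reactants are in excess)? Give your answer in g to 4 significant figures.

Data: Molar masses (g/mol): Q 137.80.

10310 g

n(B) = 49.88 mol
n(Q) = (3/2) × 49.88 = 74.82 mol
mass = 74.82 × 137.80 = 10310 g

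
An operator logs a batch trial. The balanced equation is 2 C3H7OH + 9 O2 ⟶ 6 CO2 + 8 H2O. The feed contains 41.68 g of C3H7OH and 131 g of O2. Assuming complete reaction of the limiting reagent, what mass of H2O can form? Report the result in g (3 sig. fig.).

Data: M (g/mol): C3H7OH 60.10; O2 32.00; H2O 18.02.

n(C3H7OH) = 41.68 / 60.10 = 0.6935 mol
n(O2) = 131.0 / 32.00 = 4.094 mol
n/ν for C3H7OH = 0.6935/2 = 0.3468
n/ν for O2 = 4.094/9 = 0.4549
Smallest n/ν is C3H7OH → limiting reagent.
n(H2O) = (8/2) × 0.6935 = 2.774 mol
mass = 2.774 × 18.02 = 49.99 g

50.0 g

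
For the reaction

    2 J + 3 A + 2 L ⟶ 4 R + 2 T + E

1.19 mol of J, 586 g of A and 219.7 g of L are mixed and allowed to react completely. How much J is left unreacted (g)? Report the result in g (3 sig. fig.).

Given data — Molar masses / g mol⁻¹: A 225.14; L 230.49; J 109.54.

n(J) = 1.190 mol
n(A) = 586.0 / 225.14 = 2.603 mol
n(L) = 219.7 / 230.49 = 0.9532 mol
n/ν for J = 1.190/2 = 0.5950
n/ν for A = 2.603/3 = 0.8677
n/ν for L = 0.9532/2 = 0.4766
Smallest n/ν is L → limiting reagent.
J consumed = (2/2) × 0.9532 = 0.9532 mol
J remaining = 1.190 − 0.9532 = 0.2368 mol
mass = 0.2368 × 109.54 = 25.94 g

25.9 g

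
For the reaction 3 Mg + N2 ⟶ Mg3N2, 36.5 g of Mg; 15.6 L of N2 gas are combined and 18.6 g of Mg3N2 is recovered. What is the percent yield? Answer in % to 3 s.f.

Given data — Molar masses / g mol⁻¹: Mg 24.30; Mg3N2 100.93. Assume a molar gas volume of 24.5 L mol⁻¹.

n(Mg) = 36.50 / 24.30 = 1.502 mol
n(N2) = 15.60 / 24.5 = 0.6367 mol
n/ν for Mg = 1.502/3 = 0.5007
n/ν for N2 = 0.6367/1 = 0.6367
Smallest n/ν is Mg → limiting reagent.
theoretical n(Mg3N2) = (1/3) × 1.502 = 0.5007 mol → 50.54 g
% yield = 18.6 / 50.54 × 100 = 36.80 %

36.8 %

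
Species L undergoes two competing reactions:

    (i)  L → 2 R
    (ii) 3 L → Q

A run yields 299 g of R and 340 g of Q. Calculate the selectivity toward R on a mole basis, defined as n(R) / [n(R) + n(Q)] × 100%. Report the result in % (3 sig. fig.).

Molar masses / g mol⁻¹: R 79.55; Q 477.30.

n(R) = 299 / 79.55 = 3.759 mol
n(Q) = 340 / 477.30 = 0.7123 mol
selectivity = 3.759/(3.759+0.7123) × 100 = 84.07 %

84.1 %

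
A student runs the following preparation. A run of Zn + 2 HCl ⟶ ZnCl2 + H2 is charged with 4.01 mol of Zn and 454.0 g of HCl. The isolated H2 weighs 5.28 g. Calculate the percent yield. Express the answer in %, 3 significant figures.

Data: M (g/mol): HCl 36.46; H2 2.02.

n(Zn) = 4.010 mol
n(HCl) = 454.0 / 36.46 = 12.45 mol
n/ν for Zn = 4.010/1 = 4.010
n/ν for HCl = 12.45/2 = 6.225
Smallest n/ν is Zn → limiting reagent.
theoretical n(H2) = (1/1) × 4.010 = 4.010 mol → 8.100 g
% yield = 5.28 / 8.100 × 100 = 65.19 %

65.2 %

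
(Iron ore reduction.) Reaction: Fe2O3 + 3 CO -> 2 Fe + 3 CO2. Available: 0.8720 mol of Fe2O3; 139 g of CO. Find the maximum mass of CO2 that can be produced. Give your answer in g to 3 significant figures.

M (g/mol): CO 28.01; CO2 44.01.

115 g

n(Fe2O3) = 0.8720 mol
n(CO) = 139.0 / 28.01 = 4.963 mol
n/ν for Fe2O3 = 0.8720/1 = 0.8720
n/ν for CO = 4.963/3 = 1.654
Smallest n/ν is Fe2O3 → limiting reagent.
n(CO2) = (3/1) × 0.8720 = 2.616 mol
mass = 2.616 × 44.01 = 115.1 g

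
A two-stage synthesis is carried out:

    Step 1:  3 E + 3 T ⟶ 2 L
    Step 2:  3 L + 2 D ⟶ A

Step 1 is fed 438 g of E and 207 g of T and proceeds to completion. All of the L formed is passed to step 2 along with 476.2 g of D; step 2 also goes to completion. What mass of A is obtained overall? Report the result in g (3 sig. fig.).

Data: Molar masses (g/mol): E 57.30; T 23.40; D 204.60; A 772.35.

Step 1:
n(E) = 438.0 / 57.30 = 7.644 mol
n(T) = 207.0 / 23.40 = 8.846 mol
n/ν for E = 7.644/3 = 2.548
n/ν for T = 8.846/3 = 2.949
Smallest n/ν is E → limiting reagent.
n(L) produced = (2/3) × 7.644 = 5.096 mol
Step 2:
n(L) available = 5.096 mol
n(D) = 476.2 / 204.60 = 2.327 mol
n/ν for L = 5.096/3 = 1.699
n/ν for D = 2.327/2 = 1.164
Smallest n/ν is D → limiting reagent.
n(A) = (1/2) × 2.327 = 1.164 mol
mass = 1.164 × 772.35 = 899.0 g

899 g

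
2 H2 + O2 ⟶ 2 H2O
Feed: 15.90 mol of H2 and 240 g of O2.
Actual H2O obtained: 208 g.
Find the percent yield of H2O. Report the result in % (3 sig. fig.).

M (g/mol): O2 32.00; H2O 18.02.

77.0 %

n(H2) = 15.90 mol
n(O2) = 240.0 / 32.00 = 7.500 mol
n/ν → H2: 7.950, O2: 7.500; O2 is limiting.
theoretical n(H2O) = (2/1) × 7.500 = 15.00 mol → 270.3 g
% yield = 208 / 270.3 × 100 = 76.95 %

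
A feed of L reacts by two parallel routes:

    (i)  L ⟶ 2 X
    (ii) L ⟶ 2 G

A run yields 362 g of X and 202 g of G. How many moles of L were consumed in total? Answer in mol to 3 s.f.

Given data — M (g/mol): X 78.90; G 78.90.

n(X) = 362 / 78.90 = 4.588 mol
n(G) = 202 / 78.90 = 2.560 mol
n(L) via (i) = (1/2)×4.588 = 2.294 mol
n(L) via (ii) = (1/2)×2.560 = 1.280 mol
total n(L) = 2.294 + 1.280 = 3.574 mol

3.57 mol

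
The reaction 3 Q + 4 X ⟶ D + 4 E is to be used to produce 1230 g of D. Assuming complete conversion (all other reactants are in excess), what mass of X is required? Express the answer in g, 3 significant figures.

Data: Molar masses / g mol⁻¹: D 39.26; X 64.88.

8130 g

n(D) = 1230 / 39.26 = 31.33 mol
n(X) = (4/1) × 31.33 = 125.3 mol
mass = 125.3 × 64.88 = 8129 g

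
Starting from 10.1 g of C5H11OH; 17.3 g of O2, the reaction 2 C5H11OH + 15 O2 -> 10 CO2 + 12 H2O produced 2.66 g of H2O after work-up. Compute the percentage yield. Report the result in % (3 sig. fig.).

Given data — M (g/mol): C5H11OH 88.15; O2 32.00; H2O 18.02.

34.1 %

n(C5H11OH) = 10.10 / 88.15 = 0.1146 mol
n(O2) = 17.30 / 32.00 = 0.5406 mol
n/ν for C5H11OH = 0.1146/2 = 0.05730
n/ν for O2 = 0.5406/15 = 0.03604
Smallest n/ν is O2 → limiting reagent.
theoretical n(H2O) = (12/15) × 0.5406 = 0.4325 mol → 7.794 g
% yield = 2.66 / 7.794 × 100 = 34.13 %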